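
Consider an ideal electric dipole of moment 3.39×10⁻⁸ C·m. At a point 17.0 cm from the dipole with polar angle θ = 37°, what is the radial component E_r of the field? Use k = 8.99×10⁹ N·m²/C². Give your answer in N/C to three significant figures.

E_r ≈ 9.91×10⁴ N/C

For a dipole, E_r = (2kp cosθ)/r³.
kp/r³ = (8.99×10⁹)(3.39×10⁻⁸)/(0.170)³ = 6.203×10⁴ N/C.
E_r = 2·6.203×10⁴·cos37° = 9.908×10⁴ N/C.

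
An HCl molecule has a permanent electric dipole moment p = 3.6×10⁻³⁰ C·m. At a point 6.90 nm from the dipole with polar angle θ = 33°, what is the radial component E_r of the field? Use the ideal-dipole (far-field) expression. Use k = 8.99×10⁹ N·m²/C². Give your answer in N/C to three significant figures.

E_r ≈ 1.65×10⁵ N/C

For a dipole, E_r = (2kp cosθ)/r³.
kp/r³ = (8.99×10⁹)(3.60×10⁻³⁰)/(6.90×10⁻⁹)³ = 9.852×10⁴ N/C.
E_r = 2·9.852×10⁴·cos33° = 1.652×10⁵ N/C.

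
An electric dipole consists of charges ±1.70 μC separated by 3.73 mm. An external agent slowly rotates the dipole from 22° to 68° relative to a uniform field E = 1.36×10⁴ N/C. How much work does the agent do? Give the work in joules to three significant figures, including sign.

Dipole moment p = qd = (1.70×10⁻⁶ C)(0.00373 m) = 6.341×10⁻⁹ C·m.
W_ext = ΔU = U(θ₂) − U(θ₁) = −pE cosθ₂ − (−pE cosθ₁) = pE(cosθ₁ − cosθ₂).
W = (6.341×10⁻⁹)(1.36×10⁴)·(cos22° − cos68°) = (8.624×10⁻⁵)·(+0.5526) = 4.765×10⁻⁵ J.

W ≈ 4.77×10⁻⁵ J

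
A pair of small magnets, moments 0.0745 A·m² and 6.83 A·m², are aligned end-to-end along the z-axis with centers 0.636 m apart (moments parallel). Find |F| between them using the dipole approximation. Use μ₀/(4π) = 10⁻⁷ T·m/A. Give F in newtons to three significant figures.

F ≈ 1.87×10⁻⁶ N

On-axis B of dipole 1: B = (μ₀/4π)·2m₁/r³. Force on dipole 2: F = m₂·dB/dr.
dB/dr = −(μ₀/4π)·6m₁/r⁴, so |F| = (μ₀/4π)·6m₁m₂/r⁴.
F = 6(10⁻⁷)(0.0745)(6.83)/(0.636)⁴ = 1.866×10⁻⁶ N.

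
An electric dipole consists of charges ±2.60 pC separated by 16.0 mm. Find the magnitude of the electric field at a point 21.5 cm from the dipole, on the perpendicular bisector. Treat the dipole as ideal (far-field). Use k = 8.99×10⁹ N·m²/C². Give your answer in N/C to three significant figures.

Dipole moment p = qd = (2.60×10⁻¹² C)(0.0160 m) = 4.16×10⁻¹⁴ C·m.
On the perpendicular bisector E = kp/r³ (half the axial value at the same distance).
E = (8.99×10⁹)(4.16×10⁻¹⁴) / (0.215)³ = 0.03763 N/C.

E ≈ 0.0376 N/C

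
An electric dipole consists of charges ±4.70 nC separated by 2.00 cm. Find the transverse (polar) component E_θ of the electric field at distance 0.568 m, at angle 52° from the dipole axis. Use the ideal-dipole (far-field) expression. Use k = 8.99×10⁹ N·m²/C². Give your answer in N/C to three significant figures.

E_θ ≈ 3.63 N/C

Dipole moment p = qd = (4.70×10⁻⁹ C)(0.0200 m) = 9.40×10⁻¹¹ C·m.
For a dipole, E_θ = (kp sinθ)/r³.
kp/r³ = (8.99×10⁹)(9.40×10⁻¹¹)/(0.568)³ = 4.612 N/C.
E_θ = 4.612·sin52° = 3.634 N/C.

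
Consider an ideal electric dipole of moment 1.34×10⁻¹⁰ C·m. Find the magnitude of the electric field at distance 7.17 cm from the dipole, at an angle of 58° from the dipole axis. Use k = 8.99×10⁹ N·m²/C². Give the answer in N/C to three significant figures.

E ≈ 4440 N/C

At angle θ the dipole field magnitude is E = (kp/r³)·√(1 + 3cos²θ).
kp/r³ = (8.99×10⁹)(1.34×10⁻¹⁰) / (0.0717)³ = 3268 N/C.
√(1 + 3cos²58°) = √(1 + 3·0.2808) = √1.8424 ≈ 1.3574.
E ≈ 3268 × 1.357 = 4436 N/C.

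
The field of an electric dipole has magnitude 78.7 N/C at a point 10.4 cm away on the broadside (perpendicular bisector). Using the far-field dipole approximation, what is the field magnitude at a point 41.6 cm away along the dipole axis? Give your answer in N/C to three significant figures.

E ≈ 2.46 N/C

Dipole fields scale as 1/r³ in the far field.
The axial field is twice the equatorial field at the same r, so the geometry factor is 2/1.
E₂ = E₁ · (2/1) · (r₁/r₂)³ = 78.7 · 2 · (10.4/41.6)³.
(r₁/r₂)³ = (0.25)³ = 0.01562.
E₂ ≈ 2.459 N/C.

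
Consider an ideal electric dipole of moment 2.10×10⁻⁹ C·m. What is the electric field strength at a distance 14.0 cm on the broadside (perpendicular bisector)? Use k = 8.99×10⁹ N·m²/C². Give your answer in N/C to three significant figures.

On the perpendicular bisector E = kp/r³ (half the axial value at the same distance).
E = (8.99×10⁹)(2.10×10⁻⁹) / (0.140)³ = 6880 N/C.

E ≈ 6880 N/C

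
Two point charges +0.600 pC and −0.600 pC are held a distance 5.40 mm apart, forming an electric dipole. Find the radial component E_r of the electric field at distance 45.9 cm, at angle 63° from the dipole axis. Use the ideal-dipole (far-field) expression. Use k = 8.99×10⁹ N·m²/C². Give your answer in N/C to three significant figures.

E_r ≈ 2.73×10⁻⁴ N/C

Dipole moment p = qd = (6.00×10⁻¹³ C)(0.00540 m) = 3.24×10⁻¹⁵ C·m.
For a dipole, E_r = (2kp cosθ)/r³.
kp/r³ = (8.99×10⁹)(3.24×10⁻¹⁵)/(0.459)³ = 3.012×10⁻⁴ N/C.
E_r = 2·3.012×10⁻⁴·cos63° = 2.735×10⁻⁴ N/C.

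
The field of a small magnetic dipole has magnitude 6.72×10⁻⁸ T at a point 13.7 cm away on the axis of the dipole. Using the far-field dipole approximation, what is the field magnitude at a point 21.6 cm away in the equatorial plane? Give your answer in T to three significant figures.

Dipole fields scale as 1/r³ in the far field.
The axial field is twice the equatorial field at the same r, so the geometry factor is 1/2.
B₂ = B₁ · (1/2) · (r₁/r₂)³ = 6.72×10⁻⁸ · 0.5 · (13.7/21.6)³.
(r₁/r₂)³ = (0.6343)³ = 0.2552.
B₂ ≈ 8.573×10⁻⁹ T.

B ≈ 8.57×10⁻⁹ T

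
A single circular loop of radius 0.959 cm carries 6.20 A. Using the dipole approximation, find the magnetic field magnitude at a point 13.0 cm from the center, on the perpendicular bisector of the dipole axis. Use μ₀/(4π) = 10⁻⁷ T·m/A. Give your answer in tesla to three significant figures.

B ≈ 8.15×10⁻⁸ T

Magnetic moment m = IA = Iπa² = (6.20)·π·(0.00959)² = 0.001791 A·m².
In the equatorial plane B = (μ₀/4π)·m/r³ (half the axial value).
B = (10⁻⁷)·(0.001791) / (0.130)³ = 8.152×10⁻⁸ T.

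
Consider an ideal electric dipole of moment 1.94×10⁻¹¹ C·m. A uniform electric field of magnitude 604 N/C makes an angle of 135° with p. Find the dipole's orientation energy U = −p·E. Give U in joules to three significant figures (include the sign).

U = −p·E = −pE cosθ.
U = −(1.94×10⁻¹¹)(604)·cos135° = 8.286×10⁻⁹ J.

U ≈ 8.29×10⁻⁹ J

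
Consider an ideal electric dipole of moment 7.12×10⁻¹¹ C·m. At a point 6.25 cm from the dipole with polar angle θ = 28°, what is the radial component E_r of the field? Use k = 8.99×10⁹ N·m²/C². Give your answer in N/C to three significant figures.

For a dipole, E_r = (2kp cosθ)/r³.
kp/r³ = (8.99×10⁹)(7.12×10⁻¹¹)/(0.0625)³ = 2622 N/C.
E_r = 2·2622·cos28° = 4630 N/C.

E_r ≈ 4630 N/C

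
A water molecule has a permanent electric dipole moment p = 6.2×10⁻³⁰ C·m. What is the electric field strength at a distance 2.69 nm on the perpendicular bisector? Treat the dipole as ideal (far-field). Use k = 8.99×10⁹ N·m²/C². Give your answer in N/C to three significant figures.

E ≈ 2.86×10⁶ N/C

In the equatorial plane E = kp/r³.
E = (8.99×10⁹)(6.20×10⁻³⁰) / (2.69×10⁻⁹)³ = 2.863×10⁶ N/C.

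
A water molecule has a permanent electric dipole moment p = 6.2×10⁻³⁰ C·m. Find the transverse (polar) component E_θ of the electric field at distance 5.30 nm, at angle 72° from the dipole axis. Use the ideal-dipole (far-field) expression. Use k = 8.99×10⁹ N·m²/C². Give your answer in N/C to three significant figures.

For a dipole, E_θ = (kp sinθ)/r³.
kp/r³ = (8.99×10⁹)(6.20×10⁻³⁰)/(5.30×10⁻⁹)³ = 3.744×10⁵ N/C.
E_θ = 3.744×10⁵·sin72° = 3.561×10⁵ N/C.

E_θ ≈ 3.56×10⁵ N/C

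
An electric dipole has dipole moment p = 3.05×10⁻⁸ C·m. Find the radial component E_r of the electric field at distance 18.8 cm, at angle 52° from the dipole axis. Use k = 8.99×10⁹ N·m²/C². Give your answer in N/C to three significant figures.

E_r ≈ 5.08×10⁴ N/C

For a dipole, E_r = (2kp cosθ)/r³.
kp/r³ = (8.99×10⁹)(3.05×10⁻⁸)/(0.188)³ = 4.127×10⁴ N/C.
E_r = 2·4.127×10⁴·cos52° = 5.081×10⁴ N/C.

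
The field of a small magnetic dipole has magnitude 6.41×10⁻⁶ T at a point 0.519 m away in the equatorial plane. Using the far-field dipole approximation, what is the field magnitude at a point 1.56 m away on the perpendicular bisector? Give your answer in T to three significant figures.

B ≈ 2.36×10⁻⁷ T

Dipole fields scale as 1/r³ in the far field; the geometry is the same at both points.
B₂ = B₁ · (r₁/r₂)³ = 6.41×10⁻⁶ · (0.519/1.56)³.
(r₁/r₂)³ = (0.3327)³ = 0.03682.
B₂ ≈ 2.360×10⁻⁷ T.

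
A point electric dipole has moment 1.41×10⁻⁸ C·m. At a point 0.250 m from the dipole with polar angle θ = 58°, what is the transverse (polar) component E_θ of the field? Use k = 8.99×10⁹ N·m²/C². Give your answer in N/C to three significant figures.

E_θ ≈ 6880 N/C

For a dipole, E_θ = (kp sinθ)/r³.
kp/r³ = (8.99×10⁹)(1.41×10⁻⁸)/(0.250)³ = 8113 N/C.
E_θ = 8113·sin58° = 6880 N/C.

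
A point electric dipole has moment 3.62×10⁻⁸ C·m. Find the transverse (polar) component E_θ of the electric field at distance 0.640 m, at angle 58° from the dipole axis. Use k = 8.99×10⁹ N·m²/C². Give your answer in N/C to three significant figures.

For a dipole, E_θ = (kp sinθ)/r³.
kp/r³ = (8.99×10⁹)(3.62×10⁻⁸)/(0.640)³ = 1241 N/C.
E_θ = 1241·sin58° = 1053 N/C.

E_θ ≈ 1050 N/C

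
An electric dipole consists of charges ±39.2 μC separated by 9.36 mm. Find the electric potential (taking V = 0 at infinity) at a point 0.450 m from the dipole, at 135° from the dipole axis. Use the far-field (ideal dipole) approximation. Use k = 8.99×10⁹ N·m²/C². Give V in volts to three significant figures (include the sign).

Dipole moment p = qd = (3.92×10⁻⁵ C)(0.00936 m) = 3.669×10⁻⁷ C·m.
The dipole potential is V = kp cosθ / r².
V = (8.99×10⁹)(3.669×10⁻⁷)·cos135° / (0.450)² = -1.152×10⁴ V.

V ≈ -1.15×10⁴ V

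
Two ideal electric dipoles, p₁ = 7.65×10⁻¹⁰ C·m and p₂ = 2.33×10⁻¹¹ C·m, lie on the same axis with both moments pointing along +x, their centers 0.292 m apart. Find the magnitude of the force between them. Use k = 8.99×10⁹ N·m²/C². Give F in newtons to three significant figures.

On-axis field of dipole 1 at distance r: E = 2kp₁/r³. Force on dipole 2 is F = p₂·dE/dr (gradient along axis).
dE/dr = −6kp₁/r⁴, so |F| = 6kp₁p₂/r⁴ (attractive for aligned moments).
F = 6(8.99×10⁹)(7.65×10⁻¹⁰)(2.33×10⁻¹¹)/(0.292)⁴ = 1.323×10⁻⁷ N.

F ≈ 1.32×10⁻⁷ N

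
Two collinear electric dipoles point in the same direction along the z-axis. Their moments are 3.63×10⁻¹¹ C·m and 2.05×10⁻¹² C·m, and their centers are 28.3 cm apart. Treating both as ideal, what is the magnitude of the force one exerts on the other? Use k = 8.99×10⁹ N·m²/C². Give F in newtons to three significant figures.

On-axis field of dipole 1 at distance r: E = 2kp₁/r³. Force on dipole 2 is F = p₂·dE/dr (gradient along axis).
dE/dr = −6kp₁/r⁴, so |F| = 6kp₁p₂/r⁴ (attractive for aligned moments).
F = 6(8.99×10⁹)(3.63×10⁻¹¹)(2.05×10⁻¹²)/(0.283)⁴ = 6.258×10⁻¹⁰ N.

F ≈ 6.26×10⁻¹⁰ N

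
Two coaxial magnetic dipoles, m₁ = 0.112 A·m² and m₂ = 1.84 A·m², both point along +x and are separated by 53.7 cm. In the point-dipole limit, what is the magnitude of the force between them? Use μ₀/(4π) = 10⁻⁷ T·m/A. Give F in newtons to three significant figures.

On-axis B of dipole 1: B = (μ₀/4π)·2m₁/r³. Force on dipole 2: F = m₂·dB/dr.
dB/dr = −(μ₀/4π)·6m₁/r⁴, so |F| = (μ₀/4π)·6m₁m₂/r⁴.
F = 6(10⁻⁷)(0.112)(1.84)/(0.537)⁴ = 1.487×10⁻⁶ N.

F ≈ 1.49×10⁻⁶ N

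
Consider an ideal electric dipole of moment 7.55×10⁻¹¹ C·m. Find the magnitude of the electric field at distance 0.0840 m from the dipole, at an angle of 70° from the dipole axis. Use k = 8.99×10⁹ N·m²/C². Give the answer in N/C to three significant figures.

E ≈ 1330 N/C

At angle θ the dipole field magnitude is E = (kp/r³)·√(1 + 3cos²θ).
kp/r³ = (8.99×10⁹)(7.55×10⁻¹¹) / (0.0840)³ = 1145 N/C.
√(1 + 3cos²70°) = √(1 + 3·0.1170) = √1.3509 ≈ 1.1623.
E ≈ 1145 × 1.162 = 1331 N/C.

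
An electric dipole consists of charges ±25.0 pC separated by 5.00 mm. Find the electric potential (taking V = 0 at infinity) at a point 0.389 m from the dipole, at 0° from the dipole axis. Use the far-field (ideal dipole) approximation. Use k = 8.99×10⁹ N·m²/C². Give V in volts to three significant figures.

Dipole moment p = qd = (2.50×10⁻¹¹ C)(0.00500 m) = 1.25×10⁻¹³ C·m.
The dipole potential is V = kp cosθ / r².
V = (8.99×10⁹)(1.25×10⁻¹³)·cos0° / (0.389)² = 0.007426 V.

V ≈ 0.00743 V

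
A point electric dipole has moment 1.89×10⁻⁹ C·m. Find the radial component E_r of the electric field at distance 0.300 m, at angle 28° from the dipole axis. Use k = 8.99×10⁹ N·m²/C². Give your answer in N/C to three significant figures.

For a dipole, E_r = (2kp cosθ)/r³.
kp/r³ = (8.99×10⁹)(1.89×10⁻⁹)/(0.300)³ = 629.3 N/C.
E_r = 2·629.3·cos28° = 1111 N/C.

E_r ≈ 1110 N/C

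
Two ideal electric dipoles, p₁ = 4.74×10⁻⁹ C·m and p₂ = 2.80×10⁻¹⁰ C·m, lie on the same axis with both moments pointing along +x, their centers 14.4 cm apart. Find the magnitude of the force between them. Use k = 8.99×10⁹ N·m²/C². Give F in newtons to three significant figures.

F ≈ 1.66×10⁻⁴ N

On-axis field of dipole 1 at distance r: E = 2kp₁/r³. Force on dipole 2 is F = p₂·dE/dr (gradient along axis).
dE/dr = −6kp₁/r⁴, so |F| = 6kp₁p₂/r⁴ (attractive for aligned moments).
F = 6(8.99×10⁹)(4.74×10⁻⁹)(2.80×10⁻¹⁰)/(0.144)⁴ = 1.665×10⁻⁴ N.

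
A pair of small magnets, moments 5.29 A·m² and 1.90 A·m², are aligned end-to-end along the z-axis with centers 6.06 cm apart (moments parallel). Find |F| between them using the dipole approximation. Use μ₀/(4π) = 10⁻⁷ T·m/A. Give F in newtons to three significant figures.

F ≈ 0.447 N

On-axis B of dipole 1: B = (μ₀/4π)·2m₁/r³. Force on dipole 2: F = m₂·dB/dr.
dB/dr = −(μ₀/4π)·6m₁/r⁴, so |F| = (μ₀/4π)·6m₁m₂/r⁴.
F = 6(10⁻⁷)(5.29)(1.90)/(0.0606)⁴ = 0.4472 N.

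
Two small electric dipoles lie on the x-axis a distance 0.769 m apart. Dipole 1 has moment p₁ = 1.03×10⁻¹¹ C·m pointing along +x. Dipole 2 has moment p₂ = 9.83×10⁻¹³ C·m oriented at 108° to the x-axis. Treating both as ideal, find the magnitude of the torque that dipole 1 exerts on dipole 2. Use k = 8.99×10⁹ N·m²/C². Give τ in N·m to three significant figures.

τ ≈ 3.81×10⁻¹³ N·m

The second dipole sits on the axis of the first, so the field there is axial: E₁ = 2kp₁/r³ along +x.
E₁ = 2(8.99×10⁹)(1.03×10⁻¹¹)/(0.769)³ = 0.4072 N/C.
Torque on the second dipole: τ = p₂ E₁ sinθ.
τ = (9.83×10⁻¹³)(0.4072)·sin108° = 3.807×10⁻¹³ N·m.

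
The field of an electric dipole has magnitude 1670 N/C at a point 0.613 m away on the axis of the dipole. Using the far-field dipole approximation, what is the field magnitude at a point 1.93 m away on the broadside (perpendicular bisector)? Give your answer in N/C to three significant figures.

E ≈ 26.8 N/C

Dipole fields scale as 1/r³ in the far field.
The axial field is twice the equatorial field at the same r, so the geometry factor is 1/2.
E₂ = E₁ · (1/2) · (r₁/r₂)³ = 1670 · 0.5 · (0.613/1.93)³.
(r₁/r₂)³ = (0.3176)³ = 0.03204.
E₂ ≈ 26.75 N/C.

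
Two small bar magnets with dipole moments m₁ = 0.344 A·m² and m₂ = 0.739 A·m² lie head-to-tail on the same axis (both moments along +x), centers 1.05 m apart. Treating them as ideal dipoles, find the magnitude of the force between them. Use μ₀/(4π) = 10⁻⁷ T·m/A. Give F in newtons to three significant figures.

On-axis B of dipole 1: B = (μ₀/4π)·2m₁/r³. Force on dipole 2: F = m₂·dB/dr.
dB/dr = −(μ₀/4π)·6m₁/r⁴, so |F| = (μ₀/4π)·6m₁m₂/r⁴.
F = 6(10⁻⁷)(0.344)(0.739)/(1.05)⁴ = 1.255×10⁻⁷ N.

F ≈ 1.25×10⁻⁷ N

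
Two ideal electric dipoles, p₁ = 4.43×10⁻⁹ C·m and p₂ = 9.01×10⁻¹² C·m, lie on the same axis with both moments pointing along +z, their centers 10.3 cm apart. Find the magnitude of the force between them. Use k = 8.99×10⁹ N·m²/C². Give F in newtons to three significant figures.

On-axis field of dipole 1 at distance r: E = 2kp₁/r³. Force on dipole 2 is F = p₂·dE/dr (gradient along axis).
dE/dr = −6kp₁/r⁴, so |F| = 6kp₁p₂/r⁴ (attractive for aligned moments).
F = 6(8.99×10⁹)(4.43×10⁻⁹)(9.01×10⁻¹²)/(0.103)⁴ = 1.913×10⁻⁵ N.

F ≈ 1.91×10⁻⁵ N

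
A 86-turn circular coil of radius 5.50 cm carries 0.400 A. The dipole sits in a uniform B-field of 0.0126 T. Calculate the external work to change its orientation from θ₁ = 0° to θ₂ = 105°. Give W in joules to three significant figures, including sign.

m = NIA = NIπa² = 86·(0.400)·π·(0.0550)² = 0.3269 A·m².
W_ext = ΔU = −mB cosθ₂ + mB cosθ₁ = mB(cosθ₁ − cosθ₂).
W = (0.3269)(0.0126)·(cos0° − cos105°) = (0.004119)·(+1.2588) = 0.005185 J.

W ≈ 0.00519 J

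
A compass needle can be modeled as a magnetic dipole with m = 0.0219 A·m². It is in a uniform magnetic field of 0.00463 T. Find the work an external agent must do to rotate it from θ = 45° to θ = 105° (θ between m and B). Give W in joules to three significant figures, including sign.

W ≈ 9.79×10⁻⁵ J

W_ext = ΔU = −mB cosθ₂ + mB cosθ₁ = mB(cosθ₁ − cosθ₂).
W = (0.0219)(0.00463)·(cos45° − cos105°) = (1.014×10⁻⁴)·(+0.9659) = 9.794×10⁻⁵ J.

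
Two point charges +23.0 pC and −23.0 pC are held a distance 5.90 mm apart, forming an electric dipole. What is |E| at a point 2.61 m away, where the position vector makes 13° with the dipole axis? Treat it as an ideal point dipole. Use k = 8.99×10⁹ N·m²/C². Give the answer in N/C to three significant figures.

E ≈ 1.35×10⁻⁴ N/C

Dipole moment p = qd = (2.30×10⁻¹¹ C)(0.00590 m) = 1.357×10⁻¹³ C·m.
At angle θ the dipole field magnitude is E = (kp/r³)·√(1 + 3cos²θ).
kp/r³ = (8.99×10⁹)(1.357×10⁻¹³) / (2.61)³ = 6.861×10⁻⁵ N/C.
√(1 + 3cos²13°) = √(1 + 3·0.9494) = √3.8482 ≈ 1.9617.
E ≈ 6.861×10⁻⁵ × 1.962 = 1.346×10⁻⁴ N/C.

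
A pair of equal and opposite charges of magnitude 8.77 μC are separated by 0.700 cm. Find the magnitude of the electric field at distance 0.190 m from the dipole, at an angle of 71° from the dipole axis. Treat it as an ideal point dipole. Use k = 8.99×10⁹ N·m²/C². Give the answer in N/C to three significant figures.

Dipole moment p = qd = (8.77×10⁻⁶ C)(0.00700 m) = 6.139×10⁻⁸ C·m.
At angle θ the dipole field magnitude is E = (kp/r³)·√(1 + 3cos²θ).
kp/r³ = (8.99×10⁹)(6.139×10⁻⁸) / (0.190)³ = 8.046×10⁴ N/C.
√(1 + 3cos²71°) = √(1 + 3·0.1060) = √1.3180 ≈ 1.1480.
E ≈ 8.046×10⁴ × 1.148 = 9.237×10⁴ N/C.

E ≈ 9.24×10⁴ N/C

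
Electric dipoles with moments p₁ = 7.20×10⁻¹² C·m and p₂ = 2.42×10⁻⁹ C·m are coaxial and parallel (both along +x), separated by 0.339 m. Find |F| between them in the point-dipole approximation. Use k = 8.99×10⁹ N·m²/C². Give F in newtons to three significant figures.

F ≈ 7.12×10⁻⁸ N

On-axis field of dipole 1 at distance r: E = 2kp₁/r³. Force on dipole 2 is F = p₂·dE/dr (gradient along axis).
dE/dr = −6kp₁/r⁴, so |F| = 6kp₁p₂/r⁴ (attractive for aligned moments).
F = 6(8.99×10⁹)(7.20×10⁻¹²)(2.42×10⁻⁹)/(0.339)⁴ = 7.116×10⁻⁸ N.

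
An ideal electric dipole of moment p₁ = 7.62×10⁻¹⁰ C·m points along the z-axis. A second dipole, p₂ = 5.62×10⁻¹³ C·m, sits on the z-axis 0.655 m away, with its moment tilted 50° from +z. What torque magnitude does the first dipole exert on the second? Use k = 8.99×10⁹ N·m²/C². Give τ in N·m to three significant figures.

τ ≈ 2.10×10⁻¹¹ N·m

The second dipole sits on the axis of the first, so the field there is axial: E₁ = 2kp₁/r³ along +z.
E₁ = 2(8.99×10⁹)(7.62×10⁻¹⁰)/(0.655)³ = 48.76 N/C.
Torque on the second dipole: τ = p₂ E₁ sinθ.
τ = (5.62×10⁻¹³)(48.76)·sin50° = 2.099×10⁻¹¹ N·m.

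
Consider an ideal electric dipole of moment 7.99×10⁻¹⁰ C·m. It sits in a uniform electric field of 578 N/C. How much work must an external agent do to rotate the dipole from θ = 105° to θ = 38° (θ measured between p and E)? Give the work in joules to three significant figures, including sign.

W ≈ -4.83×10⁻⁷ J

W_ext = ΔU = U(θ₂) − U(θ₁) = −pE cosθ₂ − (−pE cosθ₁) = pE(cosθ₁ − cosθ₂).
W = (7.99×10⁻¹⁰)(578)·(cos105° − cos38°) = (4.618×10⁻⁷)·(-1.0468) = -4.834×10⁻⁷ J.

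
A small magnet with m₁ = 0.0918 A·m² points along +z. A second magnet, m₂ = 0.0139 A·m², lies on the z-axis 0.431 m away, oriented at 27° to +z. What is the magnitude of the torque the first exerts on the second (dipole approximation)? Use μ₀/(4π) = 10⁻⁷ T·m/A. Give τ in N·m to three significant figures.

Dipole B is on the axis of dipole A, so B₁ there is axial: B₁ = (μ₀/4π)·2m₁/r³ along +z.
B₁ = 2(10⁻⁷)(0.0918)/(0.431)³ = 2.293×10⁻⁷ T.
τ = m₂ B₁ sinθ.
τ = (0.0139)(2.293×10⁻⁷)·sin27° = 1.447×10⁻⁹ N·m.

τ ≈ 1.45×10⁻⁹ N·m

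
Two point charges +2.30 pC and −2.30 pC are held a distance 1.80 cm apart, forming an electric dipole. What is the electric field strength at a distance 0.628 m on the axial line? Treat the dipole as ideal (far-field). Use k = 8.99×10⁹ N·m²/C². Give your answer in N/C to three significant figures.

Dipole moment p = qd = (2.30×10⁻¹² C)(0.0180 m) = 4.14×10⁻¹⁴ C·m.
On the dipole axis E = 2kp/r³.
E = 2·(8.99×10⁹)(4.14×10⁻¹⁴) / (0.628)³ = 0.003005 N/C.

E ≈ 0.00301 N/C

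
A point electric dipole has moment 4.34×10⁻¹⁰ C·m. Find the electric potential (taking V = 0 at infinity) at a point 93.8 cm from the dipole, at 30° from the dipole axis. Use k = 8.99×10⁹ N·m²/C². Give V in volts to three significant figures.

The dipole potential is V = kp cosθ / r².
V = (8.99×10⁹)(4.34×10⁻¹⁰)·cos30° / (0.938)² = 3.840 V.

V ≈ 3.84 V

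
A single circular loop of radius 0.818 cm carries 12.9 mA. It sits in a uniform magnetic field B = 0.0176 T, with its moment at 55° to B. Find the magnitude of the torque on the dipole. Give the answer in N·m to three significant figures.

Magnetic moment m = IA = Iπa² = (0.0129)·π·(0.00818)² = 2.712×10⁻⁶ A·m².
Torque on a magnetic dipole: τ = mB sinθ.
τ = (2.712×10⁻⁶)(0.0176)·sin55° = 3.910×10⁻⁸ N·m.

τ ≈ 3.91×10⁻⁸ N·m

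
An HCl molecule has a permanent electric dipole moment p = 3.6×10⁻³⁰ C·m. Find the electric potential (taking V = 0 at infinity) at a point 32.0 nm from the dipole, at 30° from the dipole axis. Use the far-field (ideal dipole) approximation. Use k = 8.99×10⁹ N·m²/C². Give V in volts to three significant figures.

The dipole potential is V = kp cosθ / r².
V = (8.99×10⁹)(3.60×10⁻³⁰)·cos30° / (3.20×10⁻⁸)² = 2.737×10⁻⁵ V.

V ≈ 2.74×10⁻⁵ V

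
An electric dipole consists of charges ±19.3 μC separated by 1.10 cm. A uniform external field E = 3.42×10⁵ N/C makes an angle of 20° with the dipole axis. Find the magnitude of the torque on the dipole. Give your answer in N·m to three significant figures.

τ ≈ 0.0248 N·m

Dipole moment p = qd = (1.93×10⁻⁵ C)(0.0110 m) = 2.123×10⁻⁷ C·m.
Torque on an electric dipole: τ = pE sinθ.
τ = (2.123×10⁻⁷)(3.42×10⁵)·sin20° = 0.02483 N·m.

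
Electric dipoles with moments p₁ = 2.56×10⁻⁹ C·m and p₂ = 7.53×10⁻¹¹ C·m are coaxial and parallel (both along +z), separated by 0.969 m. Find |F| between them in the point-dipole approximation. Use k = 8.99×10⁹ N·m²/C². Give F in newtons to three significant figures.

F ≈ 1.18×10⁻⁸ N

On-axis field of dipole 1 at distance r: E = 2kp₁/r³. Force on dipole 2 is F = p₂·dE/dr (gradient along axis).
dE/dr = −6kp₁/r⁴, so |F| = 6kp₁p₂/r⁴ (attractive for aligned moments).
F = 6(8.99×10⁹)(2.56×10⁻⁹)(7.53×10⁻¹¹)/(0.969)⁴ = 1.179×10⁻⁸ N.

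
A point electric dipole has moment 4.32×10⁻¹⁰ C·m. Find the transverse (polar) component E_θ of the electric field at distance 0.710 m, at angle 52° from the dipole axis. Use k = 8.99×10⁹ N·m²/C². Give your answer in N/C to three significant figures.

E_θ ≈ 8.55 N/C

For a dipole, E_θ = (kp sinθ)/r³.
kp/r³ = (8.99×10⁹)(4.32×10⁻¹⁰)/(0.710)³ = 10.85 N/C.
E_θ = 10.85·sin52° = 8.551 N/C.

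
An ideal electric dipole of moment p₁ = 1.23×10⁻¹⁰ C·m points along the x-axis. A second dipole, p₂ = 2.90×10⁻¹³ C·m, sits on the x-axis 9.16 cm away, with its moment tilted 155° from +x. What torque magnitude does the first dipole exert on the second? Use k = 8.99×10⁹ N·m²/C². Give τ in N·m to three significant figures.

The second dipole sits on the axis of the first, so the field there is axial: E₁ = 2kp₁/r³ along +x.
E₁ = 2(8.99×10⁹)(1.23×10⁻¹⁰)/(0.0916)³ = 2877 N/C.
Torque on the second dipole: τ = p₂ E₁ sinθ.
τ = (2.90×10⁻¹³)(2877)·sin155° = 3.527×10⁻¹⁰ N·m.

τ ≈ 3.53×10⁻¹⁰ N·m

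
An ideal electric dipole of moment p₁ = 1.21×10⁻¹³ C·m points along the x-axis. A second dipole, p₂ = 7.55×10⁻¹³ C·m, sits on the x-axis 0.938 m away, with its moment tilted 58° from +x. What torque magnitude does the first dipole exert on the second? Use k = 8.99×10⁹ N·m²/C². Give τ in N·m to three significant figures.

The second dipole sits on the axis of the first, so the field there is axial: E₁ = 2kp₁/r³ along +x.
E₁ = 2(8.99×10⁹)(1.21×10⁻¹³)/(0.938)³ = 0.002636 N/C.
Torque on the second dipole: τ = p₂ E₁ sinθ.
τ = (7.55×10⁻¹³)(0.002636)·sin58° = 1.688×10⁻¹⁵ N·m.

τ ≈ 1.69×10⁻¹⁵ N·m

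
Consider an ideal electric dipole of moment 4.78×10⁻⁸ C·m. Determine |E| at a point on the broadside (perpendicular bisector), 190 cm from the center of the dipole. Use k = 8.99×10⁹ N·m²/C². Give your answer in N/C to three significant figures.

On the perpendicular bisector E = kp/r³ (half the axial value at the same distance).
E = (8.99×10⁹)(4.78×10⁻⁸) / (1.90)³ = 62.65 N/C.

E ≈ 62.7 N/C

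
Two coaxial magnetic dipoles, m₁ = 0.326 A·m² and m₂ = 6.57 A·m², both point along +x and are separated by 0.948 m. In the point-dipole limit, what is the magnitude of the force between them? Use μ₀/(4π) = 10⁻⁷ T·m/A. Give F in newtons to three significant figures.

On-axis B of dipole 1: B = (μ₀/4π)·2m₁/r³. Force on dipole 2: F = m₂·dB/dr.
dB/dr = −(μ₀/4π)·6m₁/r⁴, so |F| = (μ₀/4π)·6m₁m₂/r⁴.
F = 6(10⁻⁷)(0.326)(6.57)/(0.948)⁴ = 1.591×10⁻⁶ N.

F ≈ 1.59×10⁻⁶ N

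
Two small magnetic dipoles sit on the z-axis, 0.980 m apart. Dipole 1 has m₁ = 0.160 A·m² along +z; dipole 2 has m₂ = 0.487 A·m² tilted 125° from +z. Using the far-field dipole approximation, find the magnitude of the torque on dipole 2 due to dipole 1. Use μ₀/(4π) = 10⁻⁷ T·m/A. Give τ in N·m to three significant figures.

τ ≈ 1.36×10⁻⁸ N·m

Dipole B is on the axis of dipole A, so B₁ there is axial: B₁ = (μ₀/4π)·2m₁/r³ along +z.
B₁ = 2(10⁻⁷)(0.160)/(0.980)³ = 3.400×10⁻⁸ T.
τ = m₂ B₁ sinθ.
τ = (0.487)(3.400×10⁻⁸)·sin125° = 1.356×10⁻⁸ N·m.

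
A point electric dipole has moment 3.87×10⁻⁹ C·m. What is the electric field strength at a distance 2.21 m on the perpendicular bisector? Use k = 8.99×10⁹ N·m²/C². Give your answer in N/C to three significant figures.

E ≈ 3.22 N/C

On the perpendicular bisector E = kp/r³ (half the axial value at the same distance).
E = (8.99×10⁹)(3.87×10⁻⁹) / (2.21)³ = 3.223 N/C.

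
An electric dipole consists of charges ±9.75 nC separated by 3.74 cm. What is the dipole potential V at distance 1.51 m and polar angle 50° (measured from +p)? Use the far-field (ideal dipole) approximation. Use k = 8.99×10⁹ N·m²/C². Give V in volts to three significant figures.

V ≈ 0.924 V

Dipole moment p = qd = (9.75×10⁻⁹ C)(0.0374 m) = 3.647×10⁻¹⁰ C·m.
The dipole potential is V = kp cosθ / r².
V = (8.99×10⁹)(3.647×10⁻¹⁰)·cos50° / (1.51)² = 0.9243 V.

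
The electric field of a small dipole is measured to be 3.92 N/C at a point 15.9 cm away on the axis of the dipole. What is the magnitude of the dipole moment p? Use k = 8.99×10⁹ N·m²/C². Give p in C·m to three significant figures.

p ≈ 8.76×10⁻¹³ C·m

On axis E = 2kp/r³, so p = Er³/(2k).
p = (3.92)·(0.159)³ / (2·8.99×10⁹) = 8.764×10⁻¹³ C·m.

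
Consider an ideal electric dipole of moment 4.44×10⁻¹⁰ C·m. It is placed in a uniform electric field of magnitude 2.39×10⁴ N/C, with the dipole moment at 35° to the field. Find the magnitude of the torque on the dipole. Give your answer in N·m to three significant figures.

τ ≈ 6.09×10⁻⁶ N·m

Torque on an electric dipole: τ = pE sinθ.
τ = (4.44×10⁻¹⁰)(2.39×10⁴)·sin35° = 6.087×10⁻⁶ N·m.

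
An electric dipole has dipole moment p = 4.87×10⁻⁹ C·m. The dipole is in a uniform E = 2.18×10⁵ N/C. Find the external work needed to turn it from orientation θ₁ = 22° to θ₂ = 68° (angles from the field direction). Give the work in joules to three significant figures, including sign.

W ≈ 5.87×10⁻⁴ J

W_ext = ΔU = U(θ₂) − U(θ₁) = −pE cosθ₂ − (−pE cosθ₁) = pE(cosθ₁ − cosθ₂).
W = (4.87×10⁻⁹)(2.18×10⁵)·(cos22° − cos68°) = (0.001062)·(+0.5526) = 5.866×10⁻⁴ J.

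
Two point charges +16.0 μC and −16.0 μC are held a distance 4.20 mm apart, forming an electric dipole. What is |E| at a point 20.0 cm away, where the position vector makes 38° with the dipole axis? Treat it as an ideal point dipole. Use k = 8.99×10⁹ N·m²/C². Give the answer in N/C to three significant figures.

Dipole moment p = qd = (1.60×10⁻⁵ C)(0.00420 m) = 6.72×10⁻⁸ C·m.
At angle θ the dipole field magnitude is E = (kp/r³)·√(1 + 3cos²θ).
kp/r³ = (8.99×10⁹)(6.72×10⁻⁸) / (0.200)³ = 7.552×10⁴ N/C.
√(1 + 3cos²38°) = √(1 + 3·0.6210) = √2.8629 ≈ 1.6920.
E ≈ 7.552×10⁴ × 1.692 = 1.278×10⁵ N/C.

E ≈ 1.28×10⁵ N/C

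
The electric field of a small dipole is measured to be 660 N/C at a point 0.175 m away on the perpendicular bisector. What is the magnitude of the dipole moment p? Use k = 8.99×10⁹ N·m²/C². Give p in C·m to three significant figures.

In the equatorial plane E = kp/r³, so p = Er³/(k).
p = (660)·(0.175)³ / (8.99×10⁹) = 3.935×10⁻¹⁰ C·m.

p ≈ 3.93×10⁻¹⁰ C·m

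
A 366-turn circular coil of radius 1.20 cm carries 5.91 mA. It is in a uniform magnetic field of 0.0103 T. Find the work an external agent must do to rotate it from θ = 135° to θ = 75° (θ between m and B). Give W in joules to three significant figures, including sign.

m = NIA = NIπa² = 366·(0.00591)·π·(0.0120)² = 9.785×10⁻⁴ A·m².
W_ext = ΔU = −mB cosθ₂ + mB cosθ₁ = mB(cosθ₁ − cosθ₂).
W = (9.785×10⁻⁴)(0.0103)·(cos135° − cos75°) = (1.008×10⁻⁵)·(-0.9659) = -9.735×10⁻⁶ J.

W ≈ -9.74×10⁻⁶ J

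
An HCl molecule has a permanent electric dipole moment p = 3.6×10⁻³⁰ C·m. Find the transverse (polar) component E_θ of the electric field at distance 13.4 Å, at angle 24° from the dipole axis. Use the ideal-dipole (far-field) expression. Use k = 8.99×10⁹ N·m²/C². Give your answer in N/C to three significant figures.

E_θ ≈ 5.47×10⁶ N/C

For a dipole, E_θ = (kp sinθ)/r³.
kp/r³ = (8.99×10⁹)(3.60×10⁻³⁰)/(1.34×10⁻⁹)³ = 1.345×10⁷ N/C.
E_θ = 1.345×10⁷·sin24° = 5.471×10⁶ N/C.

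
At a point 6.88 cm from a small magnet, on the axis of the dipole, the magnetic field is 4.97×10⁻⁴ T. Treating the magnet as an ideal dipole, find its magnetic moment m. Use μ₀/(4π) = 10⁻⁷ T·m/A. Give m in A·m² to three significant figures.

On axis B = (μ₀/4π)·2m/r³, so m = Br³·4π/(μ₀·2).
m = (4.97×10⁻⁴)·(0.0688)³ / (2·10⁻⁷) = 0.8093 A·m².

m ≈ 0.809 A·m²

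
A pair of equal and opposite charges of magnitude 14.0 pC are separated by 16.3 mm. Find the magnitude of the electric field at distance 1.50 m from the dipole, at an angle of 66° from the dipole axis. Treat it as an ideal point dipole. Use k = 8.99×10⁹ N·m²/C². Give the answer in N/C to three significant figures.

E ≈ 7.44×10⁻⁴ N/C

Dipole moment p = qd = (1.40×10⁻¹¹ C)(0.0163 m) = 2.282×10⁻¹³ C·m.
At angle θ the dipole field magnitude is E = (kp/r³)·√(1 + 3cos²θ).
kp/r³ = (8.99×10⁹)(2.282×10⁻¹³) / (1.50)³ = 6.079×10⁻⁴ N/C.
√(1 + 3cos²66°) = √(1 + 3·0.1654) = √1.4963 ≈ 1.2232.
E ≈ 6.079×10⁻⁴ × 1.223 = 7.436×10⁻⁴ N/C.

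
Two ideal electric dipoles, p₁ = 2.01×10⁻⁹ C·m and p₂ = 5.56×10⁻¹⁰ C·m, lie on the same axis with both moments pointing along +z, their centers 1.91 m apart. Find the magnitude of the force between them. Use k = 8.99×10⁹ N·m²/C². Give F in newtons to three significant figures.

F ≈ 4.53×10⁻⁹ N

On-axis field of dipole 1 at distance r: E = 2kp₁/r³. Force on dipole 2 is F = p₂·dE/dr (gradient along axis).
dE/dr = −6kp₁/r⁴, so |F| = 6kp₁p₂/r⁴ (attractive for aligned moments).
F = 6(8.99×10⁹)(2.01×10⁻⁹)(5.56×10⁻¹⁰)/(1.91)⁴ = 4.529×10⁻⁹ N.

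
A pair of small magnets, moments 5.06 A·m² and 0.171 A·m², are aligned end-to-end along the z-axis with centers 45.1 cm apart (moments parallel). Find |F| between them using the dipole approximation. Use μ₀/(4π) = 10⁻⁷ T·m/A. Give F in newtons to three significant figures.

On-axis B of dipole 1: B = (μ₀/4π)·2m₁/r³. Force on dipole 2: F = m₂·dB/dr.
dB/dr = −(μ₀/4π)·6m₁/r⁴, so |F| = (μ₀/4π)·6m₁m₂/r⁴.
F = 6(10⁻⁷)(5.06)(0.171)/(0.451)⁴ = 1.255×10⁻⁵ N.

F ≈ 1.25×10⁻⁵ N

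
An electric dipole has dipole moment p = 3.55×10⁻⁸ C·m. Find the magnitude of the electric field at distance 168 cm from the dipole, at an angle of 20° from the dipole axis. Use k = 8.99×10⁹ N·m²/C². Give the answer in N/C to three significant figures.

E ≈ 129 N/C

At angle θ the dipole field magnitude is E = (kp/r³)·√(1 + 3cos²θ).
kp/r³ = (8.99×10⁹)(3.55×10⁻⁸) / (1.68)³ = 67.31 N/C.
√(1 + 3cos²20°) = √(1 + 3·0.8830) = √3.6491 ≈ 1.9103.
E ≈ 67.31 × 1.910 = 128.6 N/C.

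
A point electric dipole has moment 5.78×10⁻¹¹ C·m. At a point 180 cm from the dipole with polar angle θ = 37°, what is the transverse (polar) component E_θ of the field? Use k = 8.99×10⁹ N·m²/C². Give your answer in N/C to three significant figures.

For a dipole, E_θ = (kp sinθ)/r³.
kp/r³ = (8.99×10⁹)(5.78×10⁻¹¹)/(1.80)³ = 0.08910 N/C.
E_θ = 0.08910·sin37° = 0.05362 N/C.

E_θ ≈ 0.0536 N/C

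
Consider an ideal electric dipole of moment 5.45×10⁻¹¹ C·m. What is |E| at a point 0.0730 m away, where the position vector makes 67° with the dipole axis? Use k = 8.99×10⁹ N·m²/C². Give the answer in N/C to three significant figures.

At angle θ the dipole field magnitude is E = (kp/r³)·√(1 + 3cos²θ).
kp/r³ = (8.99×10⁹)(5.45×10⁻¹¹) / (0.0730)³ = 1259 N/C.
√(1 + 3cos²67°) = √(1 + 3·0.1527) = √1.4580 ≈ 1.2075.
E ≈ 1259 × 1.207 = 1521 N/C.

E ≈ 1520 N/C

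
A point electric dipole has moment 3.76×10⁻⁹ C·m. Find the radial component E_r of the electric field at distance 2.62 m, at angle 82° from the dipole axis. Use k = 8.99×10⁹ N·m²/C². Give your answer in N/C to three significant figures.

For a dipole, E_r = (2kp cosθ)/r³.
kp/r³ = (8.99×10⁹)(3.76×10⁻⁹)/(2.62)³ = 1.880 N/C.
E_r = 2·1.880·cos82° = 0.5232 N/C.

E_r ≈ 0.523 N/C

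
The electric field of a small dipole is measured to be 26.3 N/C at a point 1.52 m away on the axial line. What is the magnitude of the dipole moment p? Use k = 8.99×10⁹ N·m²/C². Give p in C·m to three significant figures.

On axis E = 2kp/r³, so p = Er³/(2k).
p = (26.3)·(1.52)³ / (2·8.99×10⁹) = 5.137×10⁻⁹ C·m.

p ≈ 5.14×10⁻⁹ C·m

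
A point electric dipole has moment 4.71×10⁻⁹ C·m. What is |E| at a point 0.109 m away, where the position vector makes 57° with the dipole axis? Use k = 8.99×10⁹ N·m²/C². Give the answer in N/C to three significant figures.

At angle θ the dipole field magnitude is E = (kp/r³)·√(1 + 3cos²θ).
kp/r³ = (8.99×10⁹)(4.71×10⁻⁹) / (0.109)³ = 3.270×10⁴ N/C.
√(1 + 3cos²57°) = √(1 + 3·0.2966) = √1.8899 ≈ 1.3747.
E ≈ 3.270×10⁴ × 1.375 = 4.495×10⁴ N/C.

E ≈ 4.49×10⁴ N/C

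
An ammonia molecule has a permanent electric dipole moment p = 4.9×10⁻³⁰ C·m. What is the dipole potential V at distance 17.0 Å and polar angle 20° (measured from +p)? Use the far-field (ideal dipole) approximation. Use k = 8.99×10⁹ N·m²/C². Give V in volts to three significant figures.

The dipole potential is V = kp cosθ / r².
V = (8.99×10⁹)(4.90×10⁻³⁰)·cos20° / (1.70×10⁻⁹)² = 0.01432 V.

V ≈ 0.0143 V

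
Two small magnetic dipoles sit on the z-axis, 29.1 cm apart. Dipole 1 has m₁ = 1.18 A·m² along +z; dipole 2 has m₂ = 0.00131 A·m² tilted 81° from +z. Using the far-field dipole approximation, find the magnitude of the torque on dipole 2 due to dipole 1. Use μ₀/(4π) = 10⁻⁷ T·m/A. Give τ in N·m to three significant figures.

Dipole B is on the axis of dipole A, so B₁ there is axial: B₁ = (μ₀/4π)·2m₁/r³ along +z.
B₁ = 2(10⁻⁷)(1.18)/(0.291)³ = 9.577×10⁻⁶ T.
τ = m₂ B₁ sinθ.
τ = (0.00131)(9.577×10⁻⁶)·sin81° = 1.239×10⁻⁸ N·m.

τ ≈ 1.24×10⁻⁸ N·m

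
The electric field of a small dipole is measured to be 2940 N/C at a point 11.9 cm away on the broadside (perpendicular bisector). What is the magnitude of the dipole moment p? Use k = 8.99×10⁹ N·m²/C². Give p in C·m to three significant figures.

In the equatorial plane E = kp/r³, so p = Er³/(k).
p = (2940)·(0.119)³ / (8.99×10⁹) = 5.511×10⁻¹⁰ C·m.

p ≈ 5.51×10⁻¹⁰ C·m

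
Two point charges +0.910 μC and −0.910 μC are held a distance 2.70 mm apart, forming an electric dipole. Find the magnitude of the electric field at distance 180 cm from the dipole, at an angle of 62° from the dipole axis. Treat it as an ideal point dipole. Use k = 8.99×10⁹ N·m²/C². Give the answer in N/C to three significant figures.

E ≈ 4.88 N/C

Dipole moment p = qd = (9.10×10⁻⁷ C)(0.00270 m) = 2.457×10⁻⁹ C·m.
At angle θ the dipole field magnitude is E = (kp/r³)·√(1 + 3cos²θ).
kp/r³ = (8.99×10⁹)(2.457×10⁻⁹) / (1.80)³ = 3.787 N/C.
√(1 + 3cos²62°) = √(1 + 3·0.2204) = √1.6612 ≈ 1.2889.
E ≈ 3.787 × 1.289 = 4.882 N/C.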